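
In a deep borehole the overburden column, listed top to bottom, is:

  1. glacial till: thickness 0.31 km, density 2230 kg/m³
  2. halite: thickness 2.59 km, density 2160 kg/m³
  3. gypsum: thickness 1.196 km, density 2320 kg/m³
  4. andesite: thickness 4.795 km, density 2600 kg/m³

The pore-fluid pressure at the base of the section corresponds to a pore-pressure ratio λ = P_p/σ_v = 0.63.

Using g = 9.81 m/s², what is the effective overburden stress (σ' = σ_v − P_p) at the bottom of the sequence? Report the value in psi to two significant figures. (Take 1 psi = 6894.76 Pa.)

11000 psi

Overburden (lithostatic) stress σ_v:
glacial till: 2230 kg/m³ × 9.81 m/s² × 310 m = 6.782×10^6 Pa = 6.782 MPa
halite: 2160 kg/m³ × 9.81 m/s² × 2590 m = 5.488×10^7 Pa = 54.88 MPa
gypsum: 2320 kg/m³ × 9.81 m/s² × 1196 m = 2.722×10^7 Pa = 27.22 MPa
andesite: 2600 kg/m³ × 9.81 m/s² × 4795 m = 1.223×10^8 Pa = 122.3 MPa
Total = 6.782 + 54.88 + 27.22 + 122.3 = 211.18 MPa
Pore pressure P_p = λ·σ_v = 0.63 × 211.2 MPa = 133.0 MPa
Effective stress σ' = σ_v − P_p = 211.2 − 133.0 = 78.138 MPa = 11333 psi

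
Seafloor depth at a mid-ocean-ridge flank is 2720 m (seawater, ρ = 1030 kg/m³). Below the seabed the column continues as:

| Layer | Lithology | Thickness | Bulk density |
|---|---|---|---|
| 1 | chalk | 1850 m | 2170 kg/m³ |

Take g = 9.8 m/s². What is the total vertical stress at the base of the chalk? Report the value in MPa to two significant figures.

67 MPa

seawater: 1030 kg/m³ × 9.8 m/s² × 2720 m = 2.746×10^7 Pa = 27.46 MPa
chalk: 2170 kg/m³ × 9.8 m/s² × 1850 m = 3.934×10^7 Pa = 39.34 MPa
Total = 27.46 + 39.34 = 66.798 MPa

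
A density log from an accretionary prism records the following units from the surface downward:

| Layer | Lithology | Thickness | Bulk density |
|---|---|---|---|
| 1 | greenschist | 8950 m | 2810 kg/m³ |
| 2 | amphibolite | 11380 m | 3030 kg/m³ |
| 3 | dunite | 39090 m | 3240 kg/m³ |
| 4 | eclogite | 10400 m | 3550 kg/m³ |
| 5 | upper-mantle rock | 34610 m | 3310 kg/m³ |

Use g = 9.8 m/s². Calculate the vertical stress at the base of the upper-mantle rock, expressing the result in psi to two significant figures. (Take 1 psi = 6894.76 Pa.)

greenschist: 2810 kg/m³ × 9.8 m/s² × 8950 m = 2.465×10^8 Pa = 35747 psi
amphibolite: 3030 kg/m³ × 9.8 m/s² × 11380 m = 3.379×10^8 Pa = 49011 psi
dunite: 3240 kg/m³ × 9.8 m/s² × 39090 m = 1.241×10^9 Pa = 1.800×10^5 psi
eclogite: 3550 kg/m³ × 9.8 m/s² × 10400 m = 3.618×10^8 Pa = 52477 psi
upper-mantle rock: 3310 kg/m³ × 9.8 m/s² × 34610 m = 1.123×10^9 Pa = 1.628×10^5 psi
Total = 35747 + 49011 + 1.800×10^5 + 52477 + 1.628×10^5 = 4.8008×10^5 psi

480000 psi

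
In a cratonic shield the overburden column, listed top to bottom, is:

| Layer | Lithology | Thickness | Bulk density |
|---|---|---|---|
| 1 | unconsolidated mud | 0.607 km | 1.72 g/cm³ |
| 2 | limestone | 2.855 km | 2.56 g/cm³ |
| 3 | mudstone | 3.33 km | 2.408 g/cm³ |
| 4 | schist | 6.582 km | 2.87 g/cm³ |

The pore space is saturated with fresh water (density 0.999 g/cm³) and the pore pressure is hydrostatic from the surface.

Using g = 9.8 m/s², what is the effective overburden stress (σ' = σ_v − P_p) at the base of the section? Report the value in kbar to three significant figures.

Overburden (lithostatic) stress σ_v:
unconsolidated mud: 1720 kg/m³ × 9.8 m/s² × 607 m = 1.023×10^7 Pa = 10.23 MPa
limestone: 2560 kg/m³ × 9.8 m/s² × 2855 m = 7.163×10^7 Pa = 71.63 MPa
mudstone: 2408 kg/m³ × 9.8 m/s² × 3330 m = 7.858×10^7 Pa = 78.58 MPa
schist: 2870 kg/m³ × 9.8 m/s² × 6582 m = 1.851×10^8 Pa = 185.1 MPa
Total = 10.23 + 71.63 + 78.58 + 185.1 = 345.57 MPa
Pore pressure P_p = 999 kg/m³ × 9.8 m/s² × 13374 m = 1.309×10^8 Pa = 130.9 MPa
Effective stress σ' = σ_v − P_p = 345.6 − 130.9 = 214.63 MPa = 2.1463 kbar

2.15 kbar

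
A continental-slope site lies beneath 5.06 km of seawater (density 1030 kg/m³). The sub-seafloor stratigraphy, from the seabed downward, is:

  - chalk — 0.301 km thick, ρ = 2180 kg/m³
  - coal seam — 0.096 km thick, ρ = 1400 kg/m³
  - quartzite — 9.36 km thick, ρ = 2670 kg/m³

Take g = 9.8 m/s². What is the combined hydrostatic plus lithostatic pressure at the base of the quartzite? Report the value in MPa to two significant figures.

seawater: 1030 kg/m³ × 9.8 m/s² × 5060 m = 5.108×10^7 Pa = 51.08 MPa
chalk: 2180 kg/m³ × 9.8 m/s² × 301 m = 6.431×10^6 Pa = 6.431 MPa
coal seam: 1400 kg/m³ × 9.8 m/s² × 96 m = 1.317×10^6 Pa = 1.317 MPa
quartzite: 2670 kg/m³ × 9.8 m/s² × 9360 m = 2.449×10^8 Pa = 244.9 MPa
Total = 51.08 + 6.431 + 1.317 + 244.9 = 303.74 MPa

300 MPa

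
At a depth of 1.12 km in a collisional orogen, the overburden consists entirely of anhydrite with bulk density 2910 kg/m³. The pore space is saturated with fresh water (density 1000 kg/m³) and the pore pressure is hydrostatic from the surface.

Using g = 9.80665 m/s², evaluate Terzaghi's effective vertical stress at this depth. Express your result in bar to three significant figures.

Overburden (lithostatic) stress σ_v:
anhydrite: 2910 kg/m³ × 9.80665 m/s² × 1120 m = 3.196×10^7 Pa = 31.96 MPa
Pore pressure P_p = 1000 kg/m³ × 9.80665 m/s² × 1120 m = 1.098×10^7 Pa = 10.98 MPa
Effective stress σ' = σ_v − P_p = 31.96 − 10.98 = 20.978 MPa = 209.78 bar

210 bar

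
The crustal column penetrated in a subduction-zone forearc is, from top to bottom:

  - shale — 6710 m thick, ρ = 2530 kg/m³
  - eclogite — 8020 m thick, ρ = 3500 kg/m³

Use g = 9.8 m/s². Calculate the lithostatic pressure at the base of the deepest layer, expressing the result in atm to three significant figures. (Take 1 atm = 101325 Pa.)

shale: 2530 kg/m³ × 9.8 m/s² × 6710 m = 1.664×10^8 Pa = 1642 atm
eclogite: 3500 kg/m³ × 9.8 m/s² × 8020 m = 2.751×10^8 Pa = 2715 atm
Total = 1642 + 2715 = 4356.8 atm

4360 atm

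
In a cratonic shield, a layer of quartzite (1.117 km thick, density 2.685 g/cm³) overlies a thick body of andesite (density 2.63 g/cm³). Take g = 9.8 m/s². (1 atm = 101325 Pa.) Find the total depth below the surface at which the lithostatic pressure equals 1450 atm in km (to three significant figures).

5.68 km

Pressure at base of upper layers: 2685×9.8×1117 = 2.939×10^7 Pa = 290.1 atm
Remaining pressure to be supplied by andesite: 1.469×10^8 − 2.939×10^7 = 1.175×10^8 Pa
Additional depth in andesite = 1.175×10^8 Pa / (2630 kg/m³ × 9.8 m/s²) = 4560.0 m
Total depth = 1117 m + 4560.0 m = 5677.0 m
= 5.6770 km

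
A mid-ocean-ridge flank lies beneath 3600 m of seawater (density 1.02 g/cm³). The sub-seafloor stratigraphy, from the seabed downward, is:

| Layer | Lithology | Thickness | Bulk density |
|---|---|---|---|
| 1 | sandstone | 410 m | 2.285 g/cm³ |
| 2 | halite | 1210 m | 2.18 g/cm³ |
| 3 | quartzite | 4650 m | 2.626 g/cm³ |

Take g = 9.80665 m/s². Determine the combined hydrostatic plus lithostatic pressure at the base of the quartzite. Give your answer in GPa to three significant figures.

0.191 GPa

seawater: 1020 kg/m³ × 9.80665 m/s² × 3600 m = 3.601×10^7 Pa = 0.03601 GPa
sandstone: 2285 kg/m³ × 9.80665 m/s² × 410 m = 9.187×10^6 Pa = 9.187×10^-3 GPa
halite: 2180 kg/m³ × 9.80665 m/s² × 1210 m = 2.587×10^7 Pa = 0.02587 GPa
quartzite: 2626 kg/m³ × 9.80665 m/s² × 4650 m = 1.197×10^8 Pa = 0.1197 GPa
Total = 0.03601 + 9.187×10^-3 + 0.02587 + 0.1197 = 0.19081 GPa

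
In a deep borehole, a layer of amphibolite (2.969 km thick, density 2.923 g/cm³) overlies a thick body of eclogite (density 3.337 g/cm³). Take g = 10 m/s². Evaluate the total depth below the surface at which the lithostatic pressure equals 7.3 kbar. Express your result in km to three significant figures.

22.2 km

Pressure at base of upper layers: 2923×10×2969 = 8.678×10^7 Pa = 0.8678 kbar
Remaining pressure to be supplied by eclogite: 7.300×10^8 − 8.678×10^7 = 6.432×10^8 Pa
Additional depth in eclogite = 6.432×10^8 Pa / (3337 kg/m³ × 10 m/s²) = 19275 m
Total depth = 2969 m + 19275 m = 22244 m
= 22.244 km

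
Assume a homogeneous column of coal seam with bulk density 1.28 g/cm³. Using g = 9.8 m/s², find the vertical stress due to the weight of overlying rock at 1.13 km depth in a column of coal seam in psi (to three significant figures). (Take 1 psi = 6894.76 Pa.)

2060 psi

coal seam: 1280 kg/m³ × 9.8 m/s² × 1130 m = 1.417×10^7 Pa = 2056 psi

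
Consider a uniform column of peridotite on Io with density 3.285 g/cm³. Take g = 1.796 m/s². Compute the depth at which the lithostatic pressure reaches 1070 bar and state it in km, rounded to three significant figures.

18.1 km

h = P/(ρg) = 1070 bar / (3285 kg/m³ × 1.796 m/s²) = 1.070×10^8 Pa / 5899.9 Pa/m = 18136 m
= 18.136 km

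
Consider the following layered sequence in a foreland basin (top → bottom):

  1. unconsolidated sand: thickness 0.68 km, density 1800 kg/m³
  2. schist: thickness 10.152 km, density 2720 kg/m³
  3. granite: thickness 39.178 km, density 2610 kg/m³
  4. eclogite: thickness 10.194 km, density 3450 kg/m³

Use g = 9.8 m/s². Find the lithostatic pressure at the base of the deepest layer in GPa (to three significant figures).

1.63 GPa

unconsolidated sand: 1800 kg/m³ × 9.8 m/s² × 680 m = 1.200×10^7 Pa = 0.01200 GPa
schist: 2720 kg/m³ × 9.8 m/s² × 10152 m = 2.706×10^8 Pa = 0.2706 GPa
granite: 2610 kg/m³ × 9.8 m/s² × 39178 m = 1.002×10^9 Pa = 1.002 GPa
eclogite: 3450 kg/m³ × 9.8 m/s² × 10194 m = 3.447×10^8 Pa = 0.3447 GPa
Total = 0.01200 + 0.2706 + 1.002 + 0.3447 = 1.6294 GPa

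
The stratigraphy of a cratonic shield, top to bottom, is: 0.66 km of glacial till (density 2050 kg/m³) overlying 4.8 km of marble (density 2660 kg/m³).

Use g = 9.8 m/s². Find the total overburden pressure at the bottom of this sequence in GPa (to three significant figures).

0.138 GPa

glacial till: 2050 kg/m³ × 9.8 m/s² × 660 m = 1.326×10^7 Pa = 0.01326 GPa
marble: 2660 kg/m³ × 9.8 m/s² × 4800 m = 1.251×10^8 Pa = 0.1251 GPa
Total = 0.01326 + 0.1251 = 0.13839 GPa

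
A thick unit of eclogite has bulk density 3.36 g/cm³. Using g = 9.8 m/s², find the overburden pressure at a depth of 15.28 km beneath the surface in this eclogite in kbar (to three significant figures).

5.03 kbar

eclogite: 3360 kg/m³ × 9.8 m/s² × 15280 m = 5.031×10^8 Pa = 5.031 kbar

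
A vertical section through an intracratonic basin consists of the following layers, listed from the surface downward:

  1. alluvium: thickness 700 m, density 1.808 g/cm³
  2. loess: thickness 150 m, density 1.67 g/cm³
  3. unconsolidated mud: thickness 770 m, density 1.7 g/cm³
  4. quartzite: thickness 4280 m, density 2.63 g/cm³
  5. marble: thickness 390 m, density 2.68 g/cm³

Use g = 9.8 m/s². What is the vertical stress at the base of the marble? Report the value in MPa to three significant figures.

148 MPa

alluvium: 1808 kg/m³ × 9.8 m/s² × 700 m = 1.240×10^7 Pa = 12.40 MPa
loess: 1670 kg/m³ × 9.8 m/s² × 150 m = 2.455×10^6 Pa = 2.455 MPa
unconsolidated mud: 1700 kg/m³ × 9.8 m/s² × 770 m = 1.283×10^7 Pa = 12.83 MPa
quartzite: 2630 kg/m³ × 9.8 m/s² × 4280 m = 1.103×10^8 Pa = 110.3 MPa
marble: 2680 kg/m³ × 9.8 m/s² × 390 m = 1.024×10^7 Pa = 10.24 MPa
Total = 12.40 + 2.455 + 12.83 + 110.3 + 10.24 = 148.24 MPa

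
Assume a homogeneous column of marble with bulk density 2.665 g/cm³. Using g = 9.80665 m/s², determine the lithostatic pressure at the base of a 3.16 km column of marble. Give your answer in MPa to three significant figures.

82.6 MPa

marble: 2665 kg/m³ × 9.80665 m/s² × 3160 m = 8.259×10^7 Pa = 82.59 MPa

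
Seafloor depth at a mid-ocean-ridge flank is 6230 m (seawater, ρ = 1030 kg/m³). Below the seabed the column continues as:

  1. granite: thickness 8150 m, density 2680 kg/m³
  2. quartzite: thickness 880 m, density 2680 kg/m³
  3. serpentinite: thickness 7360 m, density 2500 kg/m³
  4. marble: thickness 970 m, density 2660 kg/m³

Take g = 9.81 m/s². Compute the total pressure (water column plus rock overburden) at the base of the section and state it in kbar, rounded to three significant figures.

seawater: 1030 kg/m³ × 9.81 m/s² × 6230 m = 6.295×10^7 Pa = 0.6295 kbar
granite: 2680 kg/m³ × 9.81 m/s² × 8150 m = 2.143×10^8 Pa = 2.143 kbar
quartzite: 2680 kg/m³ × 9.81 m/s² × 880 m = 2.314×10^7 Pa = 0.2314 kbar
serpentinite: 2500 kg/m³ × 9.81 m/s² × 7360 m = 1.805×10^8 Pa = 1.805 kbar
marble: 2660 kg/m³ × 9.81 m/s² × 970 m = 2.531×10^7 Pa = 0.2531 kbar
Total = 0.6295 + 2.143 + 0.2314 + 1.805 + 0.2531 = 5.0617 kbar

5.06 kbar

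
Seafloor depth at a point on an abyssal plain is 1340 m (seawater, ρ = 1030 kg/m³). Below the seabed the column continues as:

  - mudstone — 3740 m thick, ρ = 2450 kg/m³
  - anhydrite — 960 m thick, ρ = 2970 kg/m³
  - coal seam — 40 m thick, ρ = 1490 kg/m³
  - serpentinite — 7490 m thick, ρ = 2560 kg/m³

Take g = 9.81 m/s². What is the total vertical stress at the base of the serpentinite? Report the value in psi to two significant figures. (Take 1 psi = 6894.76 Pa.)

seawater: 1030 kg/m³ × 9.81 m/s² × 1340 m = 1.354×10^7 Pa = 1964 psi
mudstone: 2450 kg/m³ × 9.81 m/s² × 3740 m = 8.989×10^7 Pa = 13037 psi
anhydrite: 2970 kg/m³ × 9.81 m/s² × 960 m = 2.797×10^7 Pa = 4057 psi
coal seam: 1490 kg/m³ × 9.81 m/s² × 40 m = 5.847×10^5 Pa = 84.80 psi
serpentinite: 2560 kg/m³ × 9.81 m/s² × 7490 m = 1.881×10^8 Pa = 27282 psi
Total = 1964 + 13037 + 4057 + 84.80 + 27282 = 46424 psi

46000 psi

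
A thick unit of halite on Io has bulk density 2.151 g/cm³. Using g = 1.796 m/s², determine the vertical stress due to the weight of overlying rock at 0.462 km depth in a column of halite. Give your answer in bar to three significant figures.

17.8 bar

halite: 2151 kg/m³ × 1.796 m/s² × 462 m = 1.785×10^6 Pa = 17.85 bar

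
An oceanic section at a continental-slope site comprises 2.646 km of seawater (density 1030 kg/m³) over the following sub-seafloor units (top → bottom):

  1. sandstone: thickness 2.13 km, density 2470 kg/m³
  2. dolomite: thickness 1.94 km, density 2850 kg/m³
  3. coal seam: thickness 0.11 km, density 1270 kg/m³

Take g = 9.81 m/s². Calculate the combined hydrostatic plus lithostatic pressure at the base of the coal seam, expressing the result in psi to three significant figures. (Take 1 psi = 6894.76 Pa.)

19400 psi

seawater: 1030 kg/m³ × 9.81 m/s² × 2646 m = 2.674×10^7 Pa = 3878 psi
sandstone: 2470 kg/m³ × 9.81 m/s² × 2130 m = 5.161×10^7 Pa = 7486 psi
dolomite: 2850 kg/m³ × 9.81 m/s² × 1940 m = 5.424×10^7 Pa = 7867 psi
coal seam: 1270 kg/m³ × 9.81 m/s² × 110 m = 1.370×10^6 Pa = 198.8 psi
Total = 3878 + 7486 + 7867 + 198.8 = 19429 psi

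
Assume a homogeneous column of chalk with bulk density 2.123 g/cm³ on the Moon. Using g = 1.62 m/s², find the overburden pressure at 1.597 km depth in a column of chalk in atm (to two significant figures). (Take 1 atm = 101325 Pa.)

chalk: 2123 kg/m³ × 1.62 m/s² × 1597 m = 5.492×10^6 Pa = 54.21 atm

54 atm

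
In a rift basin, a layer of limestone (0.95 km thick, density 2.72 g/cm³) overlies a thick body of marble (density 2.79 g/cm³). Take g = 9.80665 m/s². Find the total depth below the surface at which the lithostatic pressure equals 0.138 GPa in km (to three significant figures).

5.07 km

Pressure at base of upper layers: 2720×9.80665×950 = 2.534×10^7 Pa = 0.02534 GPa
Remaining pressure to be supplied by marble: 1.380×10^8 − 2.534×10^7 = 1.127×10^8 Pa
Additional depth in marble = 1.127×10^8 Pa / (2790 kg/m³ × 9.80665 m/s²) = 4117.6 m
Total depth = 950 m + 4117.6 m = 5067.6 m
= 5.0676 km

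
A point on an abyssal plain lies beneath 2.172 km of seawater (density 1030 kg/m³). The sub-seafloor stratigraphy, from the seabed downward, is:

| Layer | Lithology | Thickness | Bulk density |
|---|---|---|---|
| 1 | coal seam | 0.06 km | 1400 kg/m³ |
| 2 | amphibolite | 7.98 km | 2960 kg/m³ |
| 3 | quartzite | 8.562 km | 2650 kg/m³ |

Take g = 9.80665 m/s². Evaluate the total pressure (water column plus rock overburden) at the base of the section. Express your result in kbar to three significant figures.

seawater: 1030 kg/m³ × 9.80665 m/s² × 2172 m = 2.194×10^7 Pa = 0.2194 kbar
coal seam: 1400 kg/m³ × 9.80665 m/s² × 60 m = 8.238×10^5 Pa = 8.238×10^-3 kbar
amphibolite: 2960 kg/m³ × 9.80665 m/s² × 7980 m = 2.316×10^8 Pa = 2.316 kbar
quartzite: 2650 kg/m³ × 9.80665 m/s² × 8562 m = 2.225×10^8 Pa = 2.225 kbar
Total = 0.2194 + 8.238×10^-3 + 2.316 + 2.225 = 4.7691 kbar

4.77 kbar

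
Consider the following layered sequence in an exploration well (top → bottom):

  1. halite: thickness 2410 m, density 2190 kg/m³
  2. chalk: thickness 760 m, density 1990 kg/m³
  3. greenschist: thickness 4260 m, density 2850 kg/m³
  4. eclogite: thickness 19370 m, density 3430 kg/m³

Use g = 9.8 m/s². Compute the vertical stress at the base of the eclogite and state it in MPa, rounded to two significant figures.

halite: 2190 kg/m³ × 9.8 m/s² × 2410 m = 5.172×10^7 Pa = 51.72 MPa
chalk: 1990 kg/m³ × 9.8 m/s² × 760 m = 1.482×10^7 Pa = 14.82 MPa
greenschist: 2850 kg/m³ × 9.8 m/s² × 4260 m = 1.190×10^8 Pa = 119.0 MPa
eclogite: 3430 kg/m³ × 9.8 m/s² × 19370 m = 6.511×10^8 Pa = 651.1 MPa
Total = 51.72 + 14.82 + 119.0 + 651.1 = 836.63 MPa

840 MPa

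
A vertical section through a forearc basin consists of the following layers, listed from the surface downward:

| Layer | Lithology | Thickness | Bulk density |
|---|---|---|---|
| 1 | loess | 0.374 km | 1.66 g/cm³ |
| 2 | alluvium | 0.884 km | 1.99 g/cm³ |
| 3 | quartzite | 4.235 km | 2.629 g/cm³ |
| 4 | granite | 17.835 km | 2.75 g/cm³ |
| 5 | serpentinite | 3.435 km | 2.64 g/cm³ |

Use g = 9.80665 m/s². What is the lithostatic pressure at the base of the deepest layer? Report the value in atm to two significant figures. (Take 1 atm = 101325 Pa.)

loess: 1660 kg/m³ × 9.80665 m/s² × 374 m = 6.088×10^6 Pa = 60.09 atm
alluvium: 1990 kg/m³ × 9.80665 m/s² × 884 m = 1.725×10^7 Pa = 170.3 atm
quartzite: 2629 kg/m³ × 9.80665 m/s² × 4235 m = 1.092×10^8 Pa = 1078 atm
granite: 2750 kg/m³ × 9.80665 m/s² × 17835 m = 4.810×10^8 Pa = 4747 atm
serpentinite: 2640 kg/m³ × 9.80665 m/s² × 3435 m = 8.893×10^7 Pa = 877.7 atm
Total = 60.09 + 170.3 + 1078 + 4747 + 877.7 = 6932.5 atm

6900 atm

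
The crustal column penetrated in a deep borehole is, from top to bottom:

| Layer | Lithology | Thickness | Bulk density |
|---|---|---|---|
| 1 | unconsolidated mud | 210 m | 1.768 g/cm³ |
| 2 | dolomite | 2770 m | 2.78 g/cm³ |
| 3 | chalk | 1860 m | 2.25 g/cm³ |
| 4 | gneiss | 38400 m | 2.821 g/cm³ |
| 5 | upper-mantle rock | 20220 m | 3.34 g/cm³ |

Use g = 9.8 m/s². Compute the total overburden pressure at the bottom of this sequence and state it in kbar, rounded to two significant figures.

18 kbar

unconsolidated mud: 1768 kg/m³ × 9.8 m/s² × 210 m = 3.639×10^6 Pa = 0.03639 kbar
dolomite: 2780 kg/m³ × 9.8 m/s² × 2770 m = 7.547×10^7 Pa = 0.7547 kbar
chalk: 2250 kg/m³ × 9.8 m/s² × 1860 m = 4.101×10^7 Pa = 0.4101 kbar
gneiss: 2821 kg/m³ × 9.8 m/s² × 38400 m = 1.062×10^9 Pa = 10.62 kbar
upper-mantle rock: 3340 kg/m³ × 9.8 m/s² × 20220 m = 6.618×10^8 Pa = 6.618 kbar
Total = 0.03639 + 0.7547 + 0.4101 + 10.62 + 6.618 = 18.436 kbar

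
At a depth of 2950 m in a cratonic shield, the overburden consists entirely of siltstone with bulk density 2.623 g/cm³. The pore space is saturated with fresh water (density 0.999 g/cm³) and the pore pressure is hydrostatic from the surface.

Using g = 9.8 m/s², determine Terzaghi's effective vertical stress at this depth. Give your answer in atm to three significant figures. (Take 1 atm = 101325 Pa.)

463 atm

Overburden (lithostatic) stress σ_v:
siltstone: 2623 kg/m³ × 9.8 m/s² × 2950 m = 7.583×10^7 Pa = 75.83 MPa
Pore pressure P_p = 999 kg/m³ × 9.8 m/s² × 2950 m = 2.888×10^7 Pa = 28.88 MPa
Effective stress σ' = σ_v − P_p = 75.83 − 28.88 = 46.950 MPa = 463.36 atm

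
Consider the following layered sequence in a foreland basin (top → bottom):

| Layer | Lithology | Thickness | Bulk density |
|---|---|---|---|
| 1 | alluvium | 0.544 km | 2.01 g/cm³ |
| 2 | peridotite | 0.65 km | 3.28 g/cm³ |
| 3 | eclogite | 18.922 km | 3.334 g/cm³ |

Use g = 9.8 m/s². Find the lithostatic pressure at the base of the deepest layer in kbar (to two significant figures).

6.5 kbar

alluvium: 2010 kg/m³ × 9.8 m/s² × 544 m = 1.072×10^7 Pa = 0.1072 kbar
peridotite: 3280 kg/m³ × 9.8 m/s² × 650 m = 2.089×10^7 Pa = 0.2089 kbar
eclogite: 3334 kg/m³ × 9.8 m/s² × 18922 m = 6.182×10^8 Pa = 6.182 kbar
Total = 0.1072 + 0.2089 + 6.182 = 6.4985 kbar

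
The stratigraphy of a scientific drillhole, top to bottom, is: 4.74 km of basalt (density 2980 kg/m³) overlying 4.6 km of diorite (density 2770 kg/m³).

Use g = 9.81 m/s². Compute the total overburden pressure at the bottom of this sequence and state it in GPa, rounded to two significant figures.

basalt: 2980 kg/m³ × 9.81 m/s² × 4740 m = 1.386×10^8 Pa = 0.1386 GPa
diorite: 2770 kg/m³ × 9.81 m/s² × 4600 m = 1.250×10^8 Pa = 0.1250 GPa
Total = 0.1386 + 0.1250 = 0.26357 GPa

0.26 GPa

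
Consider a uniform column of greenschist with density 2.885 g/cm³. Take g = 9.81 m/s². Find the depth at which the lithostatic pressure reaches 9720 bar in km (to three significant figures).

34.3 km

h = P/(ρg) = 9720 bar / (2885 kg/m³ × 9.81 m/s²) = 9.720×10^8 Pa / 28302 Pa/m = 34344 m
= 34.344 km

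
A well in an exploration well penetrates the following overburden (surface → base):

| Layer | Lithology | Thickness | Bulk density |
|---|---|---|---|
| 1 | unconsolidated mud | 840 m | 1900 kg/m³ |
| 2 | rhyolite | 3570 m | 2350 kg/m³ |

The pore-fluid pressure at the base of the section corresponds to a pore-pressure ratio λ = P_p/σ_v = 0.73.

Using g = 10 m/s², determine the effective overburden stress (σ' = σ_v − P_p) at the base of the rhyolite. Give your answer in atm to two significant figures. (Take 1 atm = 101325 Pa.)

Overburden (lithostatic) stress σ_v:
unconsolidated mud: 1900 kg/m³ × 10 m/s² × 840 m = 1.596×10^7 Pa = 15.96 MPa
rhyolite: 2350 kg/m³ × 10 m/s² × 3570 m = 8.389×10^7 Pa = 83.89 MPa
Total = 15.96 + 83.89 = 99.855 MPa
Pore pressure P_p = λ·σ_v = 0.73 × 99.86 MPa = 72.89 MPa
Effective stress σ' = σ_v − P_p = 99.86 − 72.89 = 26.961 MPa = 266.08 atm

270 atm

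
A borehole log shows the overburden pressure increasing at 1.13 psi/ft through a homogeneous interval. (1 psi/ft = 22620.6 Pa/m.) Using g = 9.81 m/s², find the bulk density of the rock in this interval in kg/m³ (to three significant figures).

ρ = (dP/dz)/g = 1.13 psi/ft / 9.81 m/s² = 25561 Pa/m / 9.81 m/s² = 2605.6 kg/m³

2610 kg/m³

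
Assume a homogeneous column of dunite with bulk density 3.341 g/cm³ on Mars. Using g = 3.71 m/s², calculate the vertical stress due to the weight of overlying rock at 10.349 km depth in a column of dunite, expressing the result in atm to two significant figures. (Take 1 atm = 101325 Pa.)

dunite: 3341 kg/m³ × 3.71 m/s² × 10349 m = 1.283×10^8 Pa = 1266 atm

1300 atm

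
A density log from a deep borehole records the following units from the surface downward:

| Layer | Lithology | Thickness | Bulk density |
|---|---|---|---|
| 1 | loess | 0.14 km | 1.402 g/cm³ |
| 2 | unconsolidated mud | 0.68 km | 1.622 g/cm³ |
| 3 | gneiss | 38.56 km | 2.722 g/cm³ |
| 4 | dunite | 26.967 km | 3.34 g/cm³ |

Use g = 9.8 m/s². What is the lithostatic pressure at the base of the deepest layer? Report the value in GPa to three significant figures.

1.92 GPa

loess: 1402 kg/m³ × 9.8 m/s² × 140 m = 1.924×10^6 Pa = 1.924×10^-3 GPa
unconsolidated mud: 1622 kg/m³ × 9.8 m/s² × 680 m = 1.081×10^7 Pa = 0.01081 GPa
gneiss: 2722 kg/m³ × 9.8 m/s² × 38560 m = 1.029×10^9 Pa = 1.029 GPa
dunite: 3340 kg/m³ × 9.8 m/s² × 26967 m = 8.827×10^8 Pa = 0.8827 GPa
Total = 1.924×10^-3 + 0.01081 + 1.029 + 0.8827 = 1.9240 GPa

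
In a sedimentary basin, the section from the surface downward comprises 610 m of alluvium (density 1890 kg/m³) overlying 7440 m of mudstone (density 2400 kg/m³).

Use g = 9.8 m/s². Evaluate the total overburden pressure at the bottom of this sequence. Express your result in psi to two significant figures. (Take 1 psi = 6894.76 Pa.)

27000 psi

alluvium: 1890 kg/m³ × 9.8 m/s² × 610 m = 1.130×10^7 Pa = 1639 psi
mudstone: 2400 kg/m³ × 9.8 m/s² × 7440 m = 1.750×10^8 Pa = 25380 psi
Total = 1639 + 25380 = 27019 psi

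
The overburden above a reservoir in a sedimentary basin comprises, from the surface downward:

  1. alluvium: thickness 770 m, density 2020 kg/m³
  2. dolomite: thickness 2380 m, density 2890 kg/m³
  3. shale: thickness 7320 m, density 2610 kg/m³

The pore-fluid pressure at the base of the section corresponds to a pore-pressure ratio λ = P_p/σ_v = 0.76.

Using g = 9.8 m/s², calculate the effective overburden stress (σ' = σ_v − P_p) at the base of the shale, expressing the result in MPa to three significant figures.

Overburden (lithostatic) stress σ_v:
alluvium: 2020 kg/m³ × 9.8 m/s² × 770 m = 1.524×10^7 Pa = 15.24 MPa
dolomite: 2890 kg/m³ × 9.8 m/s² × 2380 m = 6.741×10^7 Pa = 67.41 MPa
shale: 2610 kg/m³ × 9.8 m/s² × 7320 m = 1.872×10^8 Pa = 187.2 MPa
Total = 15.24 + 67.41 + 187.2 = 269.88 MPa
Pore pressure P_p = λ·σ_v = 0.76 × 269.9 MPa = 205.1 MPa
Effective stress σ' = σ_v − P_p = 269.9 − 205.1 = 64.771 MPa

64.8 MPa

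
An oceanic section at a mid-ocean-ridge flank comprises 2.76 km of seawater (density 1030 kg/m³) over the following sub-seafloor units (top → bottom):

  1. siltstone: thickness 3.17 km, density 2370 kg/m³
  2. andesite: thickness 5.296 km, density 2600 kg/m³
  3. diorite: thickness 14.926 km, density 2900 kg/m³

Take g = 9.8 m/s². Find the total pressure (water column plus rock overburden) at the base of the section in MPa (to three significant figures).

661 MPa

seawater: 1030 kg/m³ × 9.8 m/s² × 2760 m = 2.786×10^7 Pa = 27.86 MPa
siltstone: 2370 kg/m³ × 9.8 m/s² × 3170 m = 7.363×10^7 Pa = 73.63 MPa
andesite: 2600 kg/m³ × 9.8 m/s² × 5296 m = 1.349×10^8 Pa = 134.9 MPa
diorite: 2900 kg/m³ × 9.8 m/s² × 14926 m = 4.242×10^8 Pa = 424.2 MPa
Total = 27.86 + 73.63 + 134.9 + 424.2 = 660.62 MPa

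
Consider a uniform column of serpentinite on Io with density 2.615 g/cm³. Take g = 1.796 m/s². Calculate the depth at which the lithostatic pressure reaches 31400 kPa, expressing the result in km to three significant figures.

6.69 km

h = P/(ρg) = 31400 kPa / (2615 kg/m³ × 1.796 m/s²) = 3.140×10^7 Pa / 4696.5 Pa/m = 6685.8 m
= 6.6858 km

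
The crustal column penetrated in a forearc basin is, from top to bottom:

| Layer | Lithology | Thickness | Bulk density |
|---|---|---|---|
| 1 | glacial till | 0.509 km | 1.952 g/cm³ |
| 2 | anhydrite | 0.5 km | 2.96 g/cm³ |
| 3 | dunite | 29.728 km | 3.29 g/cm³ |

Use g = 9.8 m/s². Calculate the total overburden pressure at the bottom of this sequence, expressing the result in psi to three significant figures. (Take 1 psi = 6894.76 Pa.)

143000 psi

glacial till: 1952 kg/m³ × 9.8 m/s² × 509 m = 9.737×10^6 Pa = 1412 psi
anhydrite: 2960 kg/m³ × 9.8 m/s² × 500 m = 1.450×10^7 Pa = 2104 psi
dunite: 3290 kg/m³ × 9.8 m/s² × 29728 m = 9.585×10^8 Pa = 1.390×10^5 psi
Total = 1412 + 2104 + 1.390×10^5 = 1.4253×10^5 psi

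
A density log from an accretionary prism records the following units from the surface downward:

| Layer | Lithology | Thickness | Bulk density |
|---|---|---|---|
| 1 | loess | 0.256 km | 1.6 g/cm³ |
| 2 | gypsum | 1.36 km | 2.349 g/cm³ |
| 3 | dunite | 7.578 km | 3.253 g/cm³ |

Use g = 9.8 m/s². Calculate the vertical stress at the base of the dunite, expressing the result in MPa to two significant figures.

loess: 1600 kg/m³ × 9.8 m/s² × 256 m = 4.014×10^6 Pa = 4.014 MPa
gypsum: 2349 kg/m³ × 9.8 m/s² × 1360 m = 3.131×10^7 Pa = 31.31 MPa
dunite: 3253 kg/m³ × 9.8 m/s² × 7578 m = 2.416×10^8 Pa = 241.6 MPa
Total = 4.014 + 31.31 + 241.6 = 276.90 MPa

280 MPa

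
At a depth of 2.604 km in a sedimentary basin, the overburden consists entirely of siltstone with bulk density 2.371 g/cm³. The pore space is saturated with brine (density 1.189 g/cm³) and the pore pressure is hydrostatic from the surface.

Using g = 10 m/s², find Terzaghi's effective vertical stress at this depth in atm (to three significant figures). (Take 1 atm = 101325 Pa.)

304 atm

Overburden (lithostatic) stress σ_v:
siltstone: 2371 kg/m³ × 10 m/s² × 2604 m = 6.174×10^7 Pa = 61.74 MPa
Pore pressure P_p = 1189 kg/m³ × 10 m/s² × 2604 m = 3.096×10^7 Pa = 30.96 MPa
Effective stress σ' = σ_v − P_p = 61.74 − 30.96 = 30.779 MPa = 303.77 atm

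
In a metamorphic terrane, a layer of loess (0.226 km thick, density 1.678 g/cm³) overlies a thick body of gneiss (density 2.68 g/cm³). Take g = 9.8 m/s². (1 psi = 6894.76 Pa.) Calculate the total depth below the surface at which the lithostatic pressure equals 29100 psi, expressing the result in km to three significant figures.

Pressure at base of upper layers: 1678×9.8×226 = 3.716×10^6 Pa = 539.0 psi
Remaining pressure to be supplied by gneiss: 2.006×10^8 − 3.716×10^6 = 1.969×10^8 Pa
Additional depth in gneiss = 1.969×10^8 Pa / (2680 kg/m³ × 9.8 m/s²) = 7497.8 m
Total depth = 226 m + 7497.8 m = 7723.8 m
= 7.7238 km

7.72 km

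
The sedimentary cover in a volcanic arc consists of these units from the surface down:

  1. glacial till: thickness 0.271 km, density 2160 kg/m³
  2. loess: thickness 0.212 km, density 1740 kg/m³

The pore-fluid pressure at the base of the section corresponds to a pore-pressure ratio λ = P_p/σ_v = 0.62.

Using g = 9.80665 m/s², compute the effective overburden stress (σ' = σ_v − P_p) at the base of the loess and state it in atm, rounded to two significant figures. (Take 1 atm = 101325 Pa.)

Overburden (lithostatic) stress σ_v:
glacial till: 2160 kg/m³ × 9.80665 m/s² × 271 m = 5.740×10^6 Pa = 5.740 MPa
loess: 1740 kg/m³ × 9.80665 m/s² × 212 m = 3.617×10^6 Pa = 3.617 MPa
Total = 5.740 + 3.617 = 9.3579 MPa
Pore pressure P_p = λ·σ_v = 0.62 × 9.358 MPa = 5.802 MPa
Effective stress σ' = σ_v − P_p = 9.358 − 5.802 = 3.5560 MPa = 35.095 atm

35 atm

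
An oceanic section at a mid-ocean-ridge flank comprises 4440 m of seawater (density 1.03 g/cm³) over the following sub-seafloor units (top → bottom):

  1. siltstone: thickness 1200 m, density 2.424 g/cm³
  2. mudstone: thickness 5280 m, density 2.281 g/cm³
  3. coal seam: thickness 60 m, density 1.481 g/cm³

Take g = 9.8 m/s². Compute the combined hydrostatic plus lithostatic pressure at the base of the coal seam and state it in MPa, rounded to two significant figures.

seawater: 1030 kg/m³ × 9.8 m/s² × 4440 m = 4.482×10^7 Pa = 44.82 MPa
siltstone: 2424 kg/m³ × 9.8 m/s² × 1200 m = 2.851×10^7 Pa = 28.51 MPa
mudstone: 2281 kg/m³ × 9.8 m/s² × 5280 m = 1.180×10^8 Pa = 118.0 MPa
coal seam: 1481 kg/m³ × 9.8 m/s² × 60 m = 8.708×10^5 Pa = 0.8708 MPa
Total = 44.82 + 28.51 + 118.0 + 0.8708 = 192.22 MPa

190 MPa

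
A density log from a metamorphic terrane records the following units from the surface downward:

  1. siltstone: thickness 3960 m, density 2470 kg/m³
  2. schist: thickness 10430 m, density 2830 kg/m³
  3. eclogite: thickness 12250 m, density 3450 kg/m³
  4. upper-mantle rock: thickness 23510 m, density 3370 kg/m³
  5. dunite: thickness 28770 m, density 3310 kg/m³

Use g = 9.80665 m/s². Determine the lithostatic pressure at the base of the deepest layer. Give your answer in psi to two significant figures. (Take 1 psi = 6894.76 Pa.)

siltstone: 2470 kg/m³ × 9.80665 m/s² × 3960 m = 9.592×10^7 Pa = 13912 psi
schist: 2830 kg/m³ × 9.80665 m/s² × 10430 m = 2.895×10^8 Pa = 41983 psi
eclogite: 3450 kg/m³ × 9.80665 m/s² × 12250 m = 4.145×10^8 Pa = 60111 psi
upper-mantle rock: 3370 kg/m³ × 9.80665 m/s² × 23510 m = 7.770×10^8 Pa = 1.127×10^5 psi
dunite: 3310 kg/m³ × 9.80665 m/s² × 28770 m = 9.339×10^8 Pa = 1.354×10^5 psi
Total = 13912 + 41983 + 60111 + 1.127×10^5 + 1.354×10^5 = 3.6414×10^5 psi

360000 psi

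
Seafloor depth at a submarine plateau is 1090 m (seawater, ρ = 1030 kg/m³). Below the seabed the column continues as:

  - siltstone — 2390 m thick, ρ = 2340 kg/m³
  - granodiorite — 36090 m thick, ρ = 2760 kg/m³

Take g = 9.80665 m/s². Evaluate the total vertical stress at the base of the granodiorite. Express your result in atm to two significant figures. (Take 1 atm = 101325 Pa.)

10000 atm

seawater: 1030 kg/m³ × 9.80665 m/s² × 1090 m = 1.101×10^7 Pa = 108.7 atm
siltstone: 2340 kg/m³ × 9.80665 m/s² × 2390 m = 5.484×10^7 Pa = 541.3 atm
granodiorite: 2760 kg/m³ × 9.80665 m/s² × 36090 m = 9.768×10^8 Pa = 9641 atm
Total = 108.7 + 541.3 + 9641 = 10290 atm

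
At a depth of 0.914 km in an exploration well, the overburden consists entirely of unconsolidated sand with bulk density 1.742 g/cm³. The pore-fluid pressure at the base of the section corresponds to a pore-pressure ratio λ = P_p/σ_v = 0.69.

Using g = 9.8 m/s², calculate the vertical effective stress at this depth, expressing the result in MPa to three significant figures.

Overburden (lithostatic) stress σ_v:
unconsolidated sand: 1742 kg/m³ × 9.8 m/s² × 914 m = 1.560×10^7 Pa = 15.60 MPa
Pore pressure P_p = λ·σ_v = 0.69 × 15.60 MPa = 10.77 MPa
Effective stress σ' = σ_v − P_p = 15.60 − 10.77 = 4.8371 MPa

4.84 MPa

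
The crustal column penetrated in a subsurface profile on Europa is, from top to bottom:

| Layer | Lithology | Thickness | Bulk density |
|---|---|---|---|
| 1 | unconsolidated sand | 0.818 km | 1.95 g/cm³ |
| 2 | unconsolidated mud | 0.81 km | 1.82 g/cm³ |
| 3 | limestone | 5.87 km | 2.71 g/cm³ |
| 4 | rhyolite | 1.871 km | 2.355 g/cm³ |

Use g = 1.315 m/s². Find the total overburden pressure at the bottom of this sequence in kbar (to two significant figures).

0.31 kbar

unconsolidated sand: 1950 kg/m³ × 1.315 m/s² × 818 m = 2.098×10^6 Pa = 0.02098 kbar
unconsolidated mud: 1820 kg/m³ × 1.315 m/s² × 810 m = 1.939×10^6 Pa = 0.01939 kbar
limestone: 2710 kg/m³ × 1.315 m/s² × 5870 m = 2.092×10^7 Pa = 0.2092 kbar
rhyolite: 2355 kg/m³ × 1.315 m/s² × 1871 m = 5.794×10^6 Pa = 0.05794 kbar
Total = 0.02098 + 0.01939 + 0.2092 + 0.05794 = 0.30749 kbar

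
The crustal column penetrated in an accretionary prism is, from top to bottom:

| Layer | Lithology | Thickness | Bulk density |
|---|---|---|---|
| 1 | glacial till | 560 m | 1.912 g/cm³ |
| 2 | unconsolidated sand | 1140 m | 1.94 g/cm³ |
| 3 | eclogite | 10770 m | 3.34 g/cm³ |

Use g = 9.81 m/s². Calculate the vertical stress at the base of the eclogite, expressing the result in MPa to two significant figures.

390 MPa

glacial till: 1912 kg/m³ × 9.81 m/s² × 560 m = 1.050×10^7 Pa = 10.50 MPa
unconsolidated sand: 1940 kg/m³ × 9.81 m/s² × 1140 m = 2.170×10^7 Pa = 21.70 MPa
eclogite: 3340 kg/m³ × 9.81 m/s² × 10770 m = 3.529×10^8 Pa = 352.9 MPa
Total = 10.50 + 21.70 + 352.9 = 385.08 MPa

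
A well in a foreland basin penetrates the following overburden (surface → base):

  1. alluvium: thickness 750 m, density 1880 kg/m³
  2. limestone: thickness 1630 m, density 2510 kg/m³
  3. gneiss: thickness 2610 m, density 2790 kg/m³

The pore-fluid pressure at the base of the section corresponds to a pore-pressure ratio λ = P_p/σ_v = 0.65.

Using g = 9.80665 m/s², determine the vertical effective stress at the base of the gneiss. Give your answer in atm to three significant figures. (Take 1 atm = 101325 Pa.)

Overburden (lithostatic) stress σ_v:
alluvium: 1880 kg/m³ × 9.80665 m/s² × 750 m = 1.383×10^7 Pa = 13.83 MPa
limestone: 2510 kg/m³ × 9.80665 m/s² × 1630 m = 4.012×10^7 Pa = 40.12 MPa
gneiss: 2790 kg/m³ × 9.80665 m/s² × 2610 m = 7.141×10^7 Pa = 71.41 MPa
Total = 13.83 + 40.12 + 71.41 = 125.36 MPa
Pore pressure P_p = λ·σ_v = 0.65 × 125.4 MPa = 81.48 MPa
Effective stress σ' = σ_v − P_p = 125.4 − 81.48 = 43.876 MPa = 433.02 atm

433 atm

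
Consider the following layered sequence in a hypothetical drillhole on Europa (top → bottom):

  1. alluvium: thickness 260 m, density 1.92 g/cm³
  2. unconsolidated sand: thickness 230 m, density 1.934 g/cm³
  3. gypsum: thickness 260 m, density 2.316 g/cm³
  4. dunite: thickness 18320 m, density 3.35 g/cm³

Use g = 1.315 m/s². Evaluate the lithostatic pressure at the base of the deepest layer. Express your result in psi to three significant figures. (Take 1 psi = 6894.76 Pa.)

12000 psi

alluvium: 1920 kg/m³ × 1.315 m/s² × 260 m = 6.564×10^5 Pa = 95.21 psi
unconsolidated sand: 1934 kg/m³ × 1.315 m/s² × 230 m = 5.849×10^5 Pa = 84.84 psi
gypsum: 2316 kg/m³ × 1.315 m/s² × 260 m = 7.918×10^5 Pa = 114.8 psi
dunite: 3350 kg/m³ × 1.315 m/s² × 18320 m = 8.070×10^7 Pa = 11705 psi
Total = 95.21 + 84.84 + 114.8 + 11705 = 12000 psi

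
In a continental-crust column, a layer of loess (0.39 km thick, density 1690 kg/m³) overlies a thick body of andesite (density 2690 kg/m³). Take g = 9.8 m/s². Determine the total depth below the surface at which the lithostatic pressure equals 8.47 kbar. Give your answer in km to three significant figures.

32.3 km

Pressure at base of upper layers: 1690×9.8×390 = 6.459×10^6 Pa = 0.06459 kbar
Remaining pressure to be supplied by andesite: 8.470×10^8 − 6.459×10^6 = 8.405×10^8 Pa
Additional depth in andesite = 8.405×10^8 Pa / (2690 kg/m³ × 9.8 m/s²) = 31885 m
Total depth = 390 m + 31885 m = 32275 m
= 32.275 km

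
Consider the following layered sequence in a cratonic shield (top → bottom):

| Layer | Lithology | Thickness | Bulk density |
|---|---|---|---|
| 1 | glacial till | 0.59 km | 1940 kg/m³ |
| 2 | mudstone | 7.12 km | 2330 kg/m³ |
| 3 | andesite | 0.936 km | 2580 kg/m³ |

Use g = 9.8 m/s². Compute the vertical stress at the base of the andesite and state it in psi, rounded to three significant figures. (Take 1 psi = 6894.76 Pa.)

glacial till: 1940 kg/m³ × 9.8 m/s² × 590 m = 1.122×10^7 Pa = 1627 psi
mudstone: 2330 kg/m³ × 9.8 m/s² × 7120 m = 1.626×10^8 Pa = 23580 psi
andesite: 2580 kg/m³ × 9.8 m/s² × 936 m = 2.367×10^7 Pa = 3432 psi
Total = 1627 + 23580 + 3432 = 28639 psi

28600 psi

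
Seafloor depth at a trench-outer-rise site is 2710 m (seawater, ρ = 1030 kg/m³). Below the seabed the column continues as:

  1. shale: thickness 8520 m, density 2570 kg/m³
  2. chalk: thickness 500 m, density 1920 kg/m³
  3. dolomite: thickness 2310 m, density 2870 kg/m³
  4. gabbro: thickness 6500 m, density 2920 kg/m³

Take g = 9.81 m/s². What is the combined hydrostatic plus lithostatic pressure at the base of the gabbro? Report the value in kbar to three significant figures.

5.03 kbar

seawater: 1030 kg/m³ × 9.81 m/s² × 2710 m = 2.738×10^7 Pa = 0.2738 kbar
shale: 2570 kg/m³ × 9.81 m/s² × 8520 m = 2.148×10^8 Pa = 2.148 kbar
chalk: 1920 kg/m³ × 9.81 m/s² × 500 m = 9.418×10^6 Pa = 0.09418 kbar
dolomite: 2870 kg/m³ × 9.81 m/s² × 2310 m = 6.504×10^7 Pa = 0.6504 kbar
gabbro: 2920 kg/m³ × 9.81 m/s² × 6500 m = 1.862×10^8 Pa = 1.862 kbar
Total = 0.2738 + 2.148 + 0.09418 + 0.6504 + 1.862 = 5.0284 kbar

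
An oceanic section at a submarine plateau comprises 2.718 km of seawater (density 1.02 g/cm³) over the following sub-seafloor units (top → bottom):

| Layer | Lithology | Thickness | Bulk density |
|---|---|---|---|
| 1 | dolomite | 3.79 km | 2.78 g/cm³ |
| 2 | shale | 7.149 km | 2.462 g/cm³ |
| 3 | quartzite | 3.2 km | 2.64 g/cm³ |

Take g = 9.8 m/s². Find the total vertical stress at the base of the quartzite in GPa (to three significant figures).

seawater: 1020 kg/m³ × 9.8 m/s² × 2718 m = 2.717×10^7 Pa = 0.02717 GPa
dolomite: 2780 kg/m³ × 9.8 m/s² × 3790 m = 1.033×10^8 Pa = 0.1033 GPa
shale: 2462 kg/m³ × 9.8 m/s² × 7149 m = 1.725×10^8 Pa = 0.1725 GPa
quartzite: 2640 kg/m³ × 9.8 m/s² × 3200 m = 8.279×10^7 Pa = 0.08279 GPa
Total = 0.02717 + 0.1033 + 0.1725 + 0.08279 = 0.38570 GPa

0.386 GPa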